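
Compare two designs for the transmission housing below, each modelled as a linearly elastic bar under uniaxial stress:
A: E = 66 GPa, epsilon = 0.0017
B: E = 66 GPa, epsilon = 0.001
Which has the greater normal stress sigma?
Model: a linearly elastic bar under uniaxial stress, so sigma = E·epsilon (SI units).
  A: sigma = (6.6 × 10¹⁰) × 0.0017 = 1.122 × 10⁸ Pa = 112.2 MPa
  B: sigma = (6.6 × 10¹⁰) × 0.001 = 6.6 × 10⁷ Pa = 66 MPa
112.2 MPa > 66 MPa, so A is larger.
Final answer: A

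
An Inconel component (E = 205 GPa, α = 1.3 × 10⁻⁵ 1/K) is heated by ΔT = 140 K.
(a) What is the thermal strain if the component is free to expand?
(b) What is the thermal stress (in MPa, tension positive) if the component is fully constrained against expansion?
(a) Free thermal strain ε_th = α·ΔT = (1.3 × 10⁻⁵) × 140 = 0.00182
(b) Fully constrained, the expansion is suppressed, so σ = -E·α·ΔT. Convert E = 205 GPa = 2.05 × 10¹¹ Pa.
  σ = -(2.05 × 10¹¹) × (1.3 × 10⁻⁵) × 140 = -3.731 × 10⁸ Pa = -373.1 MPa (compressive)
Final answer: (a) ε_th = 0.00182, (b) σ = -373.1 MPa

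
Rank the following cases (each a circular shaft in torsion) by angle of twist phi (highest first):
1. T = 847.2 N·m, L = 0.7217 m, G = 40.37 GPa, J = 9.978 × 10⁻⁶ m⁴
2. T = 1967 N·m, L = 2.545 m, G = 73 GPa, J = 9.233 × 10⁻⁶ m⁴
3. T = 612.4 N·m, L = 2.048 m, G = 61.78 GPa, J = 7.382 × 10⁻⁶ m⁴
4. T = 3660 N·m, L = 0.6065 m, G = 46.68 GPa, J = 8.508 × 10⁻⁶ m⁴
Model: a circular shaft in torsion, so phi = (T·L) / (G·J) (SI units).
  Case 1: phi = (847.2 × 0.7217) / ((4.037 × 10¹⁰) × (9.978 × 10⁻⁶)) = 0.001518 rad = 0.08697°
  Case 2: phi = (1967 × 2.545) / ((7.3 × 10¹⁰) × (9.233 × 10⁻⁶)) = 0.007427 rad = 0.4255°
  Case 3: phi = (612.4 × 2.048) / ((6.178 × 10¹⁰) × (7.382 × 10⁻⁶)) = 0.00275 rad = 0.1576°
  Case 4: phi = (3660 × 0.6065) / ((4.668 × 10¹⁰) × (8.508 × 10⁻⁶)) = 0.005589 rad = 0.3202°
Ordering: 0.4255° (case 2) > 0.3202° (case 4) > 0.1576° (case 3) > 0.08697° (case 1)
Final answer: 2, 4, 3, 1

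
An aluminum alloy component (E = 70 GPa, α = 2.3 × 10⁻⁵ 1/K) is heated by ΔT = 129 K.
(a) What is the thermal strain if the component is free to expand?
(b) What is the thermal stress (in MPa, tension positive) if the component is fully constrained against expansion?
(a) Free thermal strain ε_th = α·ΔT = (2.3 × 10⁻⁵) × 129 = 0.002967
(b) Fully constrained, the expansion is suppressed, so σ = -E·α·ΔT. Convert E = 70 GPa = 7 × 10¹⁰ Pa.
  σ = -(7 × 10¹⁰) × (2.3 × 10⁻⁵) × 129 = -2.077 × 10⁸ Pa = -207.7 MPa (compressive)
Final answer: (a) ε_th = 0.002967, (b) σ = -207.7 MPa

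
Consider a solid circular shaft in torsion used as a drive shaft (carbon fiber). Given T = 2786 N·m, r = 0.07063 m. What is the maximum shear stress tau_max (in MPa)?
Model: a solid circular shaft in torsion, so tau_max = (2·T) / (π·r^3).
Substitute:
  tau_max = (2 × 2786) / (π × 0.07063^3)
  tau_max = 5.034 × 10⁶ Pa
Convert: tau_max = 5.034 × 10⁶ Pa = 5.034 MPa
Final answer: tau_max = 5.034 MPa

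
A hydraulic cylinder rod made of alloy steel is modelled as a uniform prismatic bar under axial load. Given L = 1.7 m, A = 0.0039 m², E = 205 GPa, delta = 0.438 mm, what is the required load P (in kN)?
Model: a uniform prismatic bar under axial load, so delta = (P·L) / (A·E).
Solve for P: P = (delta·A·E) / L.
Convert to SI units:
  E = 205 GPa = 2.05 × 10¹¹ Pa
  delta = 0.438 mm = 0.000438 m
Substitute:
  P = (0.000438 × 0.0039 × (2.05 × 10¹¹)) / 1.7
  P = 206000 N
Convert: P = 206000 N = 206 kN
Final answer: P = 206 kN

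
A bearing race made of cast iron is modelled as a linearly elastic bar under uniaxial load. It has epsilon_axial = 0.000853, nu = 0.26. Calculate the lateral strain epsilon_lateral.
Model: a linearly elastic bar under uniaxial load, so epsilon_lateral = -nu·epsilon_axial.
Substitute:
  epsilon_lateral = -(0.26 × 0.000853)
  epsilon_lateral = -0.0002218
Final answer: epsilon_lateral = -0.0002218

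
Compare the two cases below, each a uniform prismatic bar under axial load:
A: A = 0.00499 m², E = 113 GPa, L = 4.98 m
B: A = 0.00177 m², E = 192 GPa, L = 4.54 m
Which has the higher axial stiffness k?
Model: a uniform prismatic bar under axial load, so k = (A·E) / L (SI units).
  A: k = (0.00499 × (1.13 × 10¹¹)) / 4.98 = 1.132 × 10⁸ N/m = 113.2 MN/m
  B: k = (0.00177 × (1.92 × 10¹¹)) / 4.54 = 7.485 × 10⁷ N/m = 74.85 MN/m
113.2 MN/m > 74.85 MN/m, so A is larger.
Final answer: A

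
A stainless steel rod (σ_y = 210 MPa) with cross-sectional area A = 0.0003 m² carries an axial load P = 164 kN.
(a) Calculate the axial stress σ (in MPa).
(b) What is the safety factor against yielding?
(a) Axial stress σ = P/A. Convert P = 164 kN = 164000 N.
  σ = 164000 / 0.0003 = 5.467 × 10⁸ Pa = 546.7 MPa
(b) Safety factor SF = σ_y/σ = 210 / 546.7 = 0.3841
Final answer: (a) σ = 546.7 MPa, (b) SF = 0.3841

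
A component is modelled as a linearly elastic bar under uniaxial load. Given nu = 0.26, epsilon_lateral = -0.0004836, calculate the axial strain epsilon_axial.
Model: a linearly elastic bar under uniaxial load, so epsilon_lateral = -nu·epsilon_axial.
Solve for epsilon_axial: epsilon_axial = -epsilon_lateral / nu.
Substitute:
  epsilon_axial = -(-0.0004836) / 0.26
  epsilon_axial = 0.00186
Final answer: epsilon_axial = 0.00186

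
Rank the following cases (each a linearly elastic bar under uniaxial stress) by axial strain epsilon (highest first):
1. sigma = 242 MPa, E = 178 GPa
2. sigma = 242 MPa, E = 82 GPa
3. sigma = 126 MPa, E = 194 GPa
Model: a linearly elastic bar under uniaxial stress, so epsilon = sigma / E (SI units).
  Case 1: epsilon = (2.42 × 10⁸) / (1.78 × 10¹¹) = 0.00136
  Case 2: epsilon = (2.42 × 10⁸) / (8.2 × 10¹⁰) = 0.002951
  Case 3: epsilon = (1.26 × 10⁸) / (1.94 × 10¹¹) = 0.0006495
Ordering: 0.002951 (case 2) > 0.00136 (case 1) > 0.0006495 (case 3)
Final answer: 2, 1, 3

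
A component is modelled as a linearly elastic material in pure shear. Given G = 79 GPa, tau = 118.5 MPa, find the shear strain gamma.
Model: a linearly elastic material in pure shear, so tau = G·gamma.
Solve for gamma: gamma = tau / G.
Convert to SI units:
  G = 79 GPa = 7.9 × 10¹⁰ Pa
  tau = 118.5 MPa = 1.185 × 10⁸ Pa
Substitute:
  gamma = (1.185 × 10⁸) / (7.9 × 10¹⁰)
  gamma = 0.0015
Final answer: gamma = 0.0015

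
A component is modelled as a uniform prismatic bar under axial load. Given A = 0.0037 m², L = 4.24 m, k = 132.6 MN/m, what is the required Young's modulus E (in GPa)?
Model: a uniform prismatic bar under axial load, so k = (A·E) / L.
Solve for E: E = (k·L) / A.
Convert to SI units:
  k = 132.6 MN/m = 1.326 × 10⁸ N/m
Substitute:
  E = ((1.326 × 10⁸) × 4.24) / 0.0037
  E = 1.52 × 10¹¹ Pa
Convert: E = 1.52 × 10¹¹ Pa = 152 GPa
Final answer: E = 152 GPa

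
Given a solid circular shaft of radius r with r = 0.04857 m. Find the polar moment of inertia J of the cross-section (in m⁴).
Model: a solid circular shaft of radius r, so J = (π·r^4) / 2.
Substitute:
  J = (π × 0.04857^4) / 2
  J = 8.742 × 10⁻⁶ m⁴
Final answer: J = 8.742 × 10⁻⁶ m⁴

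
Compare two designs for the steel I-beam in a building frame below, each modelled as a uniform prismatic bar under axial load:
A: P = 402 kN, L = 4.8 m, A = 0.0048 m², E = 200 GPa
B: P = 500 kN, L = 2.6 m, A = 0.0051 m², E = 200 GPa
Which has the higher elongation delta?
Model: a uniform prismatic bar under axial load, so delta = (P·L) / (A·E) (SI units).
  A: delta = (402000 × 4.8) / (0.0048 × (2 × 10¹¹)) = 0.00201 m = 2.01 mm
  B: delta = (500000 × 2.6) / (0.0051 × (2 × 10¹¹)) = 0.001275 m = 1.275 mm
2.01 mm > 1.275 mm, so A is larger.
Final answer: A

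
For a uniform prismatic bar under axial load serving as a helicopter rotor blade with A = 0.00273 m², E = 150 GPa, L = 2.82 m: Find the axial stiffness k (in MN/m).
Model: a uniform prismatic bar under axial load, so k = (A·E) / L.
Convert to SI units:
  E = 150 GPa = 1.5 × 10¹¹ Pa
Substitute:
  k = (0.00273 × (1.5 × 10¹¹)) / 2.82
  k = 1.452 × 10⁸ N/m
Convert: k = 1.452 × 10⁸ N/m = 145.2 MN/m
Final answer: k = 145.2 MN/m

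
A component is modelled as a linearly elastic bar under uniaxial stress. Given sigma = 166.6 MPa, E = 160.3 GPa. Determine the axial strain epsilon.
Model: a linearly elastic bar under uniaxial stress, so epsilon = sigma / E.
Convert to SI units:
  sigma = 166.6 MPa = 1.666 × 10⁸ Pa
  E = 160.3 GPa = 1.603 × 10¹¹ Pa
Substitute:
  epsilon = (1.666 × 10⁸) / (1.603 × 10¹¹)
  epsilon = 0.001039
Final answer: epsilon = 0.001039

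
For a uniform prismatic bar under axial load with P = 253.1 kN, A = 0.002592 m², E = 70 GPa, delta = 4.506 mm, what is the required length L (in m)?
Model: a uniform prismatic bar under axial load, so delta = (P·L) / (A·E).
Solve for L: L = (delta·A·E) / P.
Convert to SI units:
  P = 253.1 kN = 253100 N
  E = 70 GPa = 7 × 10¹⁰ Pa
  delta = 4.506 mm = 0.004506 m
Substitute:
  L = (0.004506 × 0.002592 × (7 × 10¹⁰)) / 253100
  L = 3.23 m
Final answer: L = 3.23 m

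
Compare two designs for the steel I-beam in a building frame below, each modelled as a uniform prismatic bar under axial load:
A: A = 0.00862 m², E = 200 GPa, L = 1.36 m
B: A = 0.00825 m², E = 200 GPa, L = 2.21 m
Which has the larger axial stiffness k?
Model: a uniform prismatic bar under axial load, so k = (A·E) / L (SI units).
  A: k = (0.00862 × (2 × 10¹¹)) / 1.36 = 1.268 × 10⁹ N/m = 1268 MN/m
  B: k = (0.00825 × (2 × 10¹¹)) / 2.21 = 7.466 × 10⁸ N/m = 746.6 MN/m
1268 MN/m > 746.6 MN/m, so A is larger.
Final answer: A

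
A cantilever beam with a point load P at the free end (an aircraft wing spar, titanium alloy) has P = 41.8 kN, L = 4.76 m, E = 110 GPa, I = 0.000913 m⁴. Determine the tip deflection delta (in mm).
Model: a cantilever beam with a point load P at the free end, so delta = (P·L^3) / (3·E·I).
Convert to SI units:
  P = 41.8 kN = 41800 N
  E = 110 GPa = 1.1 × 10¹¹ Pa
Substitute:
  delta = (41800 × 4.76^3) / (3 × (1.1 × 10¹¹) × 0.000913)
  delta = 0.01496 m
Convert: delta = 0.01496 m = 14.96 mm
Final answer: delta = 14.96 mm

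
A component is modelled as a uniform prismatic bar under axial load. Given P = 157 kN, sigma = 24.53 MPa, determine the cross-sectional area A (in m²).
Model: a uniform prismatic bar under axial load, so sigma = P / A.
Solve for A: A = P / sigma.
Convert to SI units:
  P = 157 kN = 157000 N
  sigma = 24.53 MPa = 2.453 × 10⁷ Pa
Substitute:
  A = 157000 / (2.453 × 10⁷)
  A = 0.0064 m²
Final answer: A = 0.0064 m²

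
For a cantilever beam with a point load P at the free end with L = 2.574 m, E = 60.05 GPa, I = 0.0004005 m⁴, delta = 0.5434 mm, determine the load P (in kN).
Model: a cantilever beam with a point load P at the free end, so delta = (P·L^3) / (3·E·I).
Solve for P: P = (3·delta·E·I) / L^3.
Convert to SI units:
  E = 60.05 GPa = 6.005 × 10¹⁰ Pa
  delta = 0.5434 mm = 0.0005434 m
Substitute:
  P = (3 × 0.0005434 × (6.005 × 10¹⁰) × 0.0004005) / 2.574^3
  P = 2299 N
Convert: P = 2299 N = 2.299 kN
Final answer: P = 2.299 kN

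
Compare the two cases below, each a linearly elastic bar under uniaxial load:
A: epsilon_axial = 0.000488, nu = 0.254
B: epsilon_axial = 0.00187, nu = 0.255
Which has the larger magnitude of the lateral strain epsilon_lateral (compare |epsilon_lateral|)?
Model: a linearly elastic bar under uniaxial load, so epsilon_lateral = -nu·epsilon_axial (SI units).
  A: epsilon_lateral = -(0.254 × 0.000488) = -0.000124
  B: epsilon_lateral = -(0.255 × 0.00187) = -0.0004768
|epsilon_lateral|: A = 0.000124, B = 0.0004768, so B is larger in magnitude.
Final answer: B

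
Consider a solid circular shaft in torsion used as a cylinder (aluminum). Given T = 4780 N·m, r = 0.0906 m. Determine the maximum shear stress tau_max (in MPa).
Model: a solid circular shaft in torsion, so tau_max = (2·T) / (π·r^3).
Substitute:
  tau_max = (2 × 4780) / (π × 0.0906^3)
  tau_max = 4.092 × 10⁶ Pa
Convert: tau_max = 4.092 × 10⁶ Pa = 4.092 MPa
Final answer: tau_max = 4.092 MPa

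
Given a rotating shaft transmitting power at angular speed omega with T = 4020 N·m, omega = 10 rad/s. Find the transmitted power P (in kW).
Model: a rotating shaft transmitting power at angular speed omega, so P = T·omega.
Substitute:
  P = 4020 × 10
  P = 40200 W
Convert: P = 40200 W = 40.2 kW
Final answer: P = 40.2 kW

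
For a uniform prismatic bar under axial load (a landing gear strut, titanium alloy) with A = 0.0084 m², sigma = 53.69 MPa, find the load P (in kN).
Model: a uniform prismatic bar under axial load, so sigma = P / A.
Solve for P: P = sigma·A.
Convert to SI units:
  sigma = 53.69 MPa = 5.369 × 10⁷ Pa
Substitute:
  P = (5.369 × 10⁷) × 0.0084
  P = 451000 N
Convert: P = 451000 N = 451 kN
Final answer: P = 451 kN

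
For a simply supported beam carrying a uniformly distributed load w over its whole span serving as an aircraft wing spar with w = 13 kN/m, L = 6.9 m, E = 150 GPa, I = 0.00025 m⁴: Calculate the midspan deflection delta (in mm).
Model: a simply supported beam carrying a uniformly distributed load w over its whole span, so delta = (5·w·L^4) / (384·E·I).
Convert to SI units:
  w = 13 kN/m = 13000 N/m
  E = 150 GPa = 1.5 × 10¹¹ Pa
Substitute:
  delta = (5 × 13000 × 6.9^4) / (384 × (1.5 × 10¹¹) × 0.00025)
  delta = 0.01023 m
Convert: delta = 0.01023 m = 10.23 mm
Final answer: delta = 10.23 mm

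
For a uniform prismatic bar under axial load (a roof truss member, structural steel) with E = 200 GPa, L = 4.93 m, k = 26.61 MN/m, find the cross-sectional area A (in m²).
Model: a uniform prismatic bar under axial load, so k = (A·E) / L.
Solve for A: A = (k·L) / E.
Convert to SI units:
  E = 200 GPa = 2 × 10¹¹ Pa
  k = 26.61 MN/m = 2.661 × 10⁷ N/m
Substitute:
  A = ((2.661 × 10⁷) × 4.93) / (2 × 10¹¹)
  A = 0.0006559 m²
Final answer: A = 0.0006559 m²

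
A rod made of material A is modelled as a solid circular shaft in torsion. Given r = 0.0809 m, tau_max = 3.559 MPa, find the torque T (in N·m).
Model: a solid circular shaft in torsion, so tau_max = (2·T) / (π·r^3).
Solve for T: T = (π·tau_max·r^3) / 2.
Convert to SI units:
  tau_max = 3.559 MPa = 3.559 × 10⁶ Pa
Substitute:
  T = (π × (3.559 × 10⁶) × 0.0809^3) / 2
  T = 2960 N·m
Final answer: T = 2960 N·m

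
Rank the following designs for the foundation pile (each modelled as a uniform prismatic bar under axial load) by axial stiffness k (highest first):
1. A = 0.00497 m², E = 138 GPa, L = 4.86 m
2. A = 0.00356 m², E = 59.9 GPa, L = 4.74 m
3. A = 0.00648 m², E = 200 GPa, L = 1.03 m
Model: a uniform prismatic bar under axial load, so k = (A·E) / L (SI units).
  Case 1: k = (0.00497 × (1.38 × 10¹¹)) / 4.86 = 1.411 × 10⁸ N/m = 141.1 MN/m
  Case 2: k = (0.00356 × (5.99 × 10¹⁰)) / 4.74 = 4.499 × 10⁷ N/m = 44.99 MN/m
  Case 3: k = (0.00648 × (2 × 10¹¹)) / 1.03 = 1.258 × 10⁹ N/m = 1258 MN/m
Ordering: 1258 MN/m (case 3) > 141.1 MN/m (case 1) > 44.99 MN/m (case 2)
Final answer: 3, 1, 2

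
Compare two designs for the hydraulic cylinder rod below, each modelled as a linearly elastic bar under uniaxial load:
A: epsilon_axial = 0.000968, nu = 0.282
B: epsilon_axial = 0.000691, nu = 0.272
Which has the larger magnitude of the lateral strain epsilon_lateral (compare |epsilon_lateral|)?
Model: a linearly elastic bar under uniaxial load, so epsilon_lateral = -nu·epsilon_axial (SI units).
  A: epsilon_lateral = -(0.282 × 0.000968) = -0.000273
  B: epsilon_lateral = -(0.272 × 0.000691) = -0.000188
|epsilon_lateral|: A = 0.000273, B = 0.000188, so A is larger in magnitude.
Final answer: A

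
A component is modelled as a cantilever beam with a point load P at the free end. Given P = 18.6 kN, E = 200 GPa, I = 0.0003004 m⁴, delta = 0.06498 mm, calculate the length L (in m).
Model: a cantilever beam with a point load P at the free end, so delta = (P·L^3) / (3·E·I).
Solve for L: L = ((3·delta·E·I) / P)^(1/3).
Convert to SI units:
  P = 18.6 kN = 18600 N
  E = 200 GPa = 2 × 10¹¹ Pa
  delta = 0.06498 mm = 6.498 × 10⁻⁵ m
Substitute:
  L = ((3 × (6.498 × 10⁻⁵) × (2 × 10¹¹) × 0.0003004) / 18600)^(1/3)
  L = 0.8571 m
Final answer: L = 0.8571 m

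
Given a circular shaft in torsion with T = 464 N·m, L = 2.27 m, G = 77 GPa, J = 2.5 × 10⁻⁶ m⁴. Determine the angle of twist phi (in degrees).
Model: a circular shaft in torsion, so phi = (T·L) / (G·J).
Convert to SI units:
  G = 77 GPa = 7.7 × 10¹⁰ Pa
Substitute:
  phi = (464 × 2.27) / ((7.7 × 10¹⁰) × (2.5 × 10⁻⁶))
  phi = 0.005472 rad
Convert to degrees: phi = 0.005472 × 180/π = 0.3135°
Final answer: phi = 0.3135°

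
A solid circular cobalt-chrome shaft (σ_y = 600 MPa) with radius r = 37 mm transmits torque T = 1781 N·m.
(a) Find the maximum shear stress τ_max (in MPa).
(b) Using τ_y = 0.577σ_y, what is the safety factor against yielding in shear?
(a) For a solid circular shaft, τ_max = T·r/J with J = π·r^4/2, i.e. τ_max = 2·T / (π·r^3). Convert r = 37 mm = 0.037 m.
  τ_max = (2 × 1781) / (π × 0.037^3) = 2.238 × 10⁷ Pa = 22.38 MPa
(b) τ_y = 0.577 × 600 = 346.2 MPa
  SF = τ_y/τ_max = 346.2 / 22.38 = 15.47
Final answer: (a) τ_max = 22.38 MPa, (b) SF = 15.47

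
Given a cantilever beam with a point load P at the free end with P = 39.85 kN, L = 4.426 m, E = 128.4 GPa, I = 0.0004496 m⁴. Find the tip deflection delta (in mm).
Model: a cantilever beam with a point load P at the free end, so delta = (P·L^3) / (3·E·I).
Convert to SI units:
  P = 39.85 kN = 39850 N
  E = 128.4 GPa = 1.284 × 10¹¹ Pa
Substitute:
  delta = (39850 × 4.426^3) / (3 × (1.284 × 10¹¹) × 0.0004496)
  delta = 0.01995 m
Convert: delta = 0.01995 m = 19.95 mm
Final answer: delta = 19.95 mm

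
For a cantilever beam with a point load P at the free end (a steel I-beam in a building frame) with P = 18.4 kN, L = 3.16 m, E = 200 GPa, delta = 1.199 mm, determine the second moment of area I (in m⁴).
Model: a cantilever beam with a point load P at the free end, so delta = (P·L^3) / (3·E·I).
Solve for I: I = (P·L^3) / (3·delta·E).
Convert to SI units:
  P = 18.4 kN = 18400 N
  E = 200 GPa = 2 × 10¹¹ Pa
  delta = 1.199 mm = 0.001199 m
Substitute:
  I = (18400 × 3.16^3) / (3 × 0.001199 × (2 × 10¹¹))
  I = 0.0008071 m⁴
Final answer: I = 0.0008071 m⁴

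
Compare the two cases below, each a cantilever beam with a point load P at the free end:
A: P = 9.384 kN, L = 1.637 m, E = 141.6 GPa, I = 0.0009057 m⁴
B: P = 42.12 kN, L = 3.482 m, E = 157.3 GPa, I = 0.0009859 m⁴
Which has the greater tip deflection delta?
Model: a cantilever beam with a point load P at the free end, so delta = (P·L^3) / (3·E·I) (SI units).
  A: delta = (9384 × 1.637^3) / (3 × (1.416 × 10¹¹) × 0.0009057) = 0.000107 m = 0.107 mm
  B: delta = (42120 × 3.482^3) / (3 × (1.573 × 10¹¹) × 0.0009859) = 0.003822 m = 3.822 mm
3.822 mm > 0.107 mm, so B is larger.
Final answer: B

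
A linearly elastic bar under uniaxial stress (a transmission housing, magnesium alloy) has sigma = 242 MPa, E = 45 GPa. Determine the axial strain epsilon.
Model: a linearly elastic bar under uniaxial stress, so epsilon = sigma / E.
Convert to SI units:
  sigma = 242 MPa = 2.42 × 10⁸ Pa
  E = 45 GPa = 4.5 × 10¹⁰ Pa
Substitute:
  epsilon = (2.42 × 10⁸) / (4.5 × 10¹⁰)
  epsilon = 0.005378
Final answer: epsilon = 0.005378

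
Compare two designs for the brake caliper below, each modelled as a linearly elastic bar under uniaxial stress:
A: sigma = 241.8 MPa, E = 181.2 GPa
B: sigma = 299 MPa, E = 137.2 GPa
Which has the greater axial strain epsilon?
Model: a linearly elastic bar under uniaxial stress, so epsilon = sigma / E (SI units).
  A: epsilon = (2.418 × 10⁸) / (1.812 × 10¹¹) = 0.001334
  B: epsilon = (2.99 × 10⁸) / (1.372 × 10¹¹) = 0.002179
0.002179 > 0.001334, so B is larger.
Final answer: B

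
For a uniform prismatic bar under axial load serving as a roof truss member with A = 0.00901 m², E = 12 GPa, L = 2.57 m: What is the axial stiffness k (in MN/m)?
Model: a uniform prismatic bar under axial load, so k = (A·E) / L.
Convert to SI units:
  E = 12 GPa = 1.2 × 10¹⁰ Pa
Substitute:
  k = (0.00901 × (1.2 × 10¹⁰)) / 2.57
  k = 4.207 × 10⁷ N/m
Convert: k = 4.207 × 10⁷ N/m = 42.07 MN/m
Final answer: k = 42.07 MN/m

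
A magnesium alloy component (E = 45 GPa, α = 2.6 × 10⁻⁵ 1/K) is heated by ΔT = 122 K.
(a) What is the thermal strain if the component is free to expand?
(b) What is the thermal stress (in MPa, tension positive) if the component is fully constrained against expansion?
(a) Free thermal strain ε_th = α·ΔT = (2.6 × 10⁻⁵) × 122 = 0.003172
(b) Fully constrained, the expansion is suppressed, so σ = -E·α·ΔT. Convert E = 45 GPa = 4.5 × 10¹⁰ Pa.
  σ = -(4.5 × 10¹⁰) × (2.6 × 10⁻⁵) × 122 = -1.427 × 10⁸ Pa = -142.7 MPa (compressive)
Final answer: (a) ε_th = 0.003172, (b) σ = -142.7 MPa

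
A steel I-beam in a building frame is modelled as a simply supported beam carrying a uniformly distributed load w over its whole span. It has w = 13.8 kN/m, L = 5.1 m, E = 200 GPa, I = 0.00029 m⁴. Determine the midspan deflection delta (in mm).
Model: a simply supported beam carrying a uniformly distributed load w over its whole span, so delta = (5·w·L^4) / (384·E·I).
Convert to SI units:
  w = 13.8 kN/m = 13800 N/m
  E = 200 GPa = 2 × 10¹¹ Pa
Substitute:
  delta = (5 × 13800 × 5.1^4) / (384 × (2 × 10¹¹) × 0.00029)
  delta = 0.002096 m
Convert: delta = 0.002096 m = 2.096 mm
Final answer: delta = 2.096 mm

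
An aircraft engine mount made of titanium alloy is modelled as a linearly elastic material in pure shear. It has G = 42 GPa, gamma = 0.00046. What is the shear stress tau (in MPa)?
Model: a linearly elastic material in pure shear, so tau = G·gamma.
Convert to SI units:
  G = 42 GPa = 4.2 × 10¹⁰ Pa
Substitute:
  tau = (4.2 × 10¹⁰) × 0.00046
  tau = 1.932 × 10⁷ Pa
Convert: tau = 1.932 × 10⁷ Pa = 19.32 MPa
Final answer: tau = 19.32 MPa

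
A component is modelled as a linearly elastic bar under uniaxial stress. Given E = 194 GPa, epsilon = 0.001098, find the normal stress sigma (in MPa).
Model: a linearly elastic bar under uniaxial stress, so epsilon = sigma / E.
Solve for sigma: sigma = epsilon·E.
Convert to SI units:
  E = 194 GPa = 1.94 × 10¹¹ Pa
Substitute:
  sigma = 0.001098 × (1.94 × 10¹¹)
  sigma = 2.13 × 10⁸ Pa
Convert: sigma = 2.13 × 10⁸ Pa = 213 MPa
Final answer: sigma = 213 MPa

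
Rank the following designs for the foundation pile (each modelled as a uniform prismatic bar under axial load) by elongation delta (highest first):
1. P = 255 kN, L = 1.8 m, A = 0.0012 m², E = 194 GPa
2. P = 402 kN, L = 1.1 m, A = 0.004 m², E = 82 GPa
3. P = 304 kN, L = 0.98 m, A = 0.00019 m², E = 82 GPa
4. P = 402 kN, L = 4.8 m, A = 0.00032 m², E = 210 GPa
Model: a uniform prismatic bar under axial load, so delta = (P·L) / (A·E) (SI units).
  Case 1: delta = (255000 × 1.8) / (0.0012 × (1.94 × 10¹¹)) = 0.001972 m = 1.972 mm
  Case 2: delta = (402000 × 1.1) / (0.004 × (8.2 × 10¹⁰)) = 0.001348 m = 1.348 mm
  Case 3: delta = (304000 × 0.98) / (0.00019 × (8.2 × 10¹⁰)) = 0.01912 m = 19.12 mm
  Case 4: delta = (402000 × 4.8) / (0.00032 × (2.1 × 10¹¹)) = 0.02871 m = 28.71 mm
Ordering: 28.71 mm (case 4) > 19.12 mm (case 3) > 1.972 mm (case 1) > 1.348 mm (case 2)
Final answer: 4, 3, 1, 2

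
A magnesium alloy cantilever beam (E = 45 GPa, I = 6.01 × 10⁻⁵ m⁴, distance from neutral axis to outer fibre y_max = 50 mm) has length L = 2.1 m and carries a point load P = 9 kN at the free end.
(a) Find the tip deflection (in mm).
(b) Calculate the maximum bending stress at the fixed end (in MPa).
(a) Tip deflection of a cantilever with an end point load: δ = P·L^3 / (3·E·I). Convert P = 9 kN = 9000 N, E = 45 GPa = 4.5 × 10¹⁰ Pa.
  δ = (9000 × 2.1^3) / (3 × (4.5 × 10¹⁰) × (6.01 × 10⁻⁵)) = 0.01027 m = 10.27 mm
(b) Maximum bending moment at the fixed end: M = P·L = 9000 × 2.1 = 18900 N·m. Convert y_max = 50 mm = 0.05 m.
  σ = M·y_max / I = (18900 × 0.05) / (6.01 × 10⁻⁵) = 1.572 × 10⁷ Pa = 15.72 MPa
Final answer: (a) δ = 10.27 mm, (b) σ = 15.72 MPa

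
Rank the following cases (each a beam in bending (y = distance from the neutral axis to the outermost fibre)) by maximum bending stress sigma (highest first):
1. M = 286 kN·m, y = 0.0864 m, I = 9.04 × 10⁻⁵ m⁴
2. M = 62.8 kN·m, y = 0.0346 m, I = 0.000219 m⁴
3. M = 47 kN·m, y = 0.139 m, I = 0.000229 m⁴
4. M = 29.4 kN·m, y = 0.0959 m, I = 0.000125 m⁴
Model: a beam in bending (y = distance from the neutral axis to the outermost fibre), so sigma = (M·y) / I (SI units).
  Case 1: sigma = (286000 × 0.0864) / (9.04 × 10⁻⁵) = 2.733 × 10⁸ Pa = 273.3 MPa
  Case 2: sigma = (62800 × 0.0346) / 0.000219 = 9.922 × 10⁶ Pa = 9.922 MPa
  Case 3: sigma = (47000 × 0.139) / 0.000229 = 2.853 × 10⁷ Pa = 28.53 MPa
  Case 4: sigma = (29400 × 0.0959) / 0.000125 = 2.256 × 10⁷ Pa = 22.56 MPa
Ordering: 273.3 MPa (case 1) > 28.53 MPa (case 3) > 22.56 MPa (case 4) > 9.922 MPa (case 2)
Final answer: 1, 3, 4, 2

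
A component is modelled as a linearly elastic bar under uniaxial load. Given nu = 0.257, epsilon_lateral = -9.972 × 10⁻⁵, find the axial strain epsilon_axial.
Model: a linearly elastic bar under uniaxial load, so epsilon_lateral = -nu·epsilon_axial.
Solve for epsilon_axial: epsilon_axial = -epsilon_lateral / nu.
Substitute:
  epsilon_axial = -(-9.972 × 10⁻⁵) / 0.257
  epsilon_axial = 0.000388
Final answer: epsilon_axial = 0.000388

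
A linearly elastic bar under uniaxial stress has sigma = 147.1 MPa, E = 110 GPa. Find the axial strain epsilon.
Model: a linearly elastic bar under uniaxial stress, so epsilon = sigma / E.
Convert to SI units:
  sigma = 147.1 MPa = 1.471 × 10⁸ Pa
  E = 110 GPa = 1.1 × 10¹¹ Pa
Substitute:
  epsilon = (1.471 × 10⁸) / (1.1 × 10¹¹)
  epsilon = 0.001337
Final answer: epsilon = 0.001337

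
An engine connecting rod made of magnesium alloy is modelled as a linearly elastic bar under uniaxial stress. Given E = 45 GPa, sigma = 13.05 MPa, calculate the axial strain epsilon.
Model: a linearly elastic bar under uniaxial stress, so sigma = E·epsilon.
Solve for epsilon: epsilon = sigma / E.
Convert to SI units:
  E = 45 GPa = 4.5 × 10¹⁰ Pa
  sigma = 13.05 MPa = 1.305 × 10⁷ Pa
Substitute:
  epsilon = (1.305 × 10⁷) / (4.5 × 10¹⁰)
  epsilon = 0.00029
Final answer: epsilon = 0.00029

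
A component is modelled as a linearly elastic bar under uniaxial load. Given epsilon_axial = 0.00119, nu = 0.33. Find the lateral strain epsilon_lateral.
Model: a linearly elastic bar under uniaxial load, so epsilon_lateral = -nu·epsilon_axial.
Substitute:
  epsilon_lateral = -(0.33 × 0.00119)
  epsilon_lateral = -0.0003927
Final answer: epsilon_lateral = -0.0003927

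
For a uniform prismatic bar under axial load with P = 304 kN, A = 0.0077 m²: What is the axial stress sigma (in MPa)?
Model: a uniform prismatic bar under axial load, so sigma = P / A.
Convert to SI units:
  P = 304 kN = 304000 N
Substitute:
  sigma = 304000 / 0.0077
  sigma = 3.948 × 10⁷ Pa
Convert: sigma = 3.948 × 10⁷ Pa = 39.48 MPa
Final answer: sigma = 39.48 MPa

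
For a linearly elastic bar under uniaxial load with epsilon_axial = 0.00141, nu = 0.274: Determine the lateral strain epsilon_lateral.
Model: a linearly elastic bar under uniaxial load, so epsilon_lateral = -nu·epsilon_axial.
Substitute:
  epsilon_lateral = -(0.274 × 0.00141)
  epsilon_lateral = -0.0003863
Final answer: epsilon_lateral = -0.0003863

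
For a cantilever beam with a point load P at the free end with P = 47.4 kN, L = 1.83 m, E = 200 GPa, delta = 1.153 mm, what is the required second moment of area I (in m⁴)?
Model: a cantilever beam with a point load P at the free end, so delta = (P·L^3) / (3·E·I).
Solve for I: I = (P·L^3) / (3·delta·E).
Convert to SI units:
  P = 47.4 kN = 47400 N
  E = 200 GPa = 2 × 10¹¹ Pa
  delta = 1.153 mm = 0.001153 m
Substitute:
  I = (47400 × 1.83^3) / (3 × 0.001153 × (2 × 10¹¹))
  I = 0.0004199 m⁴
Final answer: I = 0.0004199 m⁴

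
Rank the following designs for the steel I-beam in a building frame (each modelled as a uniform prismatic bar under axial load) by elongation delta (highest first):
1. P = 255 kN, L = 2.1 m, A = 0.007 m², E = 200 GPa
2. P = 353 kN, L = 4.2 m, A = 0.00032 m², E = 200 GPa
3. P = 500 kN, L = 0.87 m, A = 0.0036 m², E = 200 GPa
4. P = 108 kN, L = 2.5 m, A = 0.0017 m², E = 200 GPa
Model: a uniform prismatic bar under axial load, so delta = (P·L) / (A·E) (SI units).
  Case 1: delta = (255000 × 2.1) / (0.007 × (2 × 10¹¹)) = 0.0003825 m = 0.3825 mm
  Case 2: delta = (353000 × 4.2) / (0.00032 × (2 × 10¹¹)) = 0.02317 m = 23.17 mm
  Case 3: delta = (500000 × 0.87) / (0.0036 × (2 × 10¹¹)) = 0.0006042 m = 0.6042 mm
  Case 4: delta = (108000 × 2.5) / (0.0017 × (2 × 10¹¹)) = 0.0007941 m = 0.7941 mm
Ordering: 23.17 mm (case 2) > 0.7941 mm (case 4) > 0.6042 mm (case 3) > 0.3825 mm (case 1)
Final answer: 2, 4, 3, 1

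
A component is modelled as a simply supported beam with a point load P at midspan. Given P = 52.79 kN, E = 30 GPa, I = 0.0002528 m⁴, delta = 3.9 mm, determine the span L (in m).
Model: a simply supported beam with a point load P at midspan, so delta = (P·L^3) / (48·E·I).
Solve for L: L = ((48·delta·E·I) / P)^(1/3).
Convert to SI units:
  P = 52.79 kN = 52790 N
  E = 30 GPa = 3 × 10¹⁰ Pa
  delta = 3.9 mm = 0.0039 m
Substitute:
  L = ((48 × 0.0039 × (3 × 10¹⁰) × 0.0002528) / 52790)^(1/3)
  L = 2.996 m
Final answer: L = 2.996 m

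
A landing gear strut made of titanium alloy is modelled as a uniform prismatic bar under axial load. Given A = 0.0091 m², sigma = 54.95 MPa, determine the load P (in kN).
Model: a uniform prismatic bar under axial load, so sigma = P / A.
Solve for P: P = sigma·A.
Convert to SI units:
  sigma = 54.95 MPa = 5.495 × 10⁷ Pa
Substitute:
  P = (5.495 × 10⁷) × 0.0091
  P = 500000 N
Convert: P = 500000 N = 500 kN
Final answer: P = 500 kN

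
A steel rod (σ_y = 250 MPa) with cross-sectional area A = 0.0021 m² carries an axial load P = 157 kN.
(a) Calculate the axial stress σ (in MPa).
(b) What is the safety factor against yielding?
(a) Axial stress σ = P/A. Convert P = 157 kN = 157000 N.
  σ = 157000 / 0.0021 = 7.476 × 10⁷ Pa = 74.76 MPa
(b) Safety factor SF = σ_y/σ = 250 / 74.76 = 3.344
Final answer: (a) σ = 74.76 MPa, (b) SF = 3.344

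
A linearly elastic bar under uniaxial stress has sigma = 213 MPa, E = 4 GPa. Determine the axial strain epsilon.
Model: a linearly elastic bar under uniaxial stress, so epsilon = sigma / E.
Convert to SI units:
  sigma = 213 MPa = 2.13 × 10⁸ Pa
  E = 4 GPa = 4 × 10⁹ Pa
Substitute:
  epsilon = (2.13 × 10⁸) / (4 × 10⁹)
  epsilon = 0.05325
Final answer: epsilon = 0.05325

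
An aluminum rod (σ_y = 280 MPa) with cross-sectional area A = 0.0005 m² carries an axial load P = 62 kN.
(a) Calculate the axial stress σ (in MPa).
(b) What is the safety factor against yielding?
(a) Axial stress σ = P/A. Convert P = 62 kN = 62000 N.
  σ = 62000 / 0.0005 = 1.24 × 10⁸ Pa = 124 MPa
(b) Safety factor SF = σ_y/σ = 280 / 124 = 2.258
Final answer: (a) σ = 124 MPa, (b) SF = 2.258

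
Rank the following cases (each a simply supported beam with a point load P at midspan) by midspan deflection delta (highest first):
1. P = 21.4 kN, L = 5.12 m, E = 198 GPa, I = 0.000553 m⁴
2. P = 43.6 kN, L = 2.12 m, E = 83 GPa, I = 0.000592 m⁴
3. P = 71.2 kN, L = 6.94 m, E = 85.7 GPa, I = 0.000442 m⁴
Model: a simply supported beam with a point load P at midspan, so delta = (P·L^3) / (48·E·I) (SI units).
  Case 1: delta = (21400 × 5.12^3) / (48 × (1.98 × 10¹¹) × 0.000553) = 0.0005465 m = 0.5465 mm
  Case 2: delta = (43600 × 2.12^3) / (48 × (8.3 × 10¹⁰) × 0.000592) = 0.0001761 m = 0.1761 mm
  Case 3: delta = (71200 × 6.94^3) / (48 × (8.57 × 10¹⁰) × 0.000442) = 0.01309 m = 13.09 mm
Ordering: 13.09 mm (case 3) > 0.5465 mm (case 1) > 0.1761 mm (case 2)
Final answer: 3, 1, 2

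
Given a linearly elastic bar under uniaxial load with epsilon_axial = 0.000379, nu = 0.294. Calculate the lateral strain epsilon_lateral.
Model: a linearly elastic bar under uniaxial load, so epsilon_lateral = -nu·epsilon_axial.
Substitute:
  epsilon_lateral = -(0.294 × 0.000379)
  epsilon_lateral = -0.0001114
Final answer: epsilon_lateral = -0.0001114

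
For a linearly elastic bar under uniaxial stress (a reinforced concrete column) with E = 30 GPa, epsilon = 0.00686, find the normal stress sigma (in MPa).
Model: a linearly elastic bar under uniaxial stress, so epsilon = sigma / E.
Solve for sigma: sigma = epsilon·E.
Convert to SI units:
  E = 30 GPa = 3 × 10¹⁰ Pa
Substitute:
  sigma = 0.00686 × (3 × 10¹⁰)
  sigma = 2.058 × 10⁸ Pa
Convert: sigma = 2.058 × 10⁸ Pa = 205.8 MPa
Final answer: sigma = 205.8 MPa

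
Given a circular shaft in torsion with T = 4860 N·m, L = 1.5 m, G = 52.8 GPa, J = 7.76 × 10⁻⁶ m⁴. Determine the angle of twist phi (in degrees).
Model: a circular shaft in torsion, so phi = (T·L) / (G·J).
Convert to SI units:
  G = 52.8 GPa = 5.28 × 10¹⁰ Pa
Substitute:
  phi = (4860 × 1.5) / ((5.28 × 10¹⁰) × (7.76 × 10⁻⁶))
  phi = 0.01779 rad
Convert to degrees: phi = 0.01779 × 180/π = 1.019°
Final answer: phi = 1.019°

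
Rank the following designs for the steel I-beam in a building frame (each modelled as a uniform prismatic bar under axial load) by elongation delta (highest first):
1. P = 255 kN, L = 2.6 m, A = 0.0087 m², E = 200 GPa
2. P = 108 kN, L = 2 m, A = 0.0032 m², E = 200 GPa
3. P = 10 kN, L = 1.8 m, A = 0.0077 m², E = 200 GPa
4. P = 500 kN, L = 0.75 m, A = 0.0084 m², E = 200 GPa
Model: a uniform prismatic bar under axial load, so delta = (P·L) / (A·E) (SI units).
  Case 1: delta = (255000 × 2.6) / (0.0087 × (2 × 10¹¹)) = 0.000381 m = 0.381 mm
  Case 2: delta = (108000 × 2) / (0.0032 × (2 × 10¹¹)) = 0.0003375 m = 0.3375 mm
  Case 3: delta = (10000 × 1.8) / (0.0077 × (2 × 10¹¹)) = 1.169 × 10⁻⁵ m = 0.01169 mm
  Case 4: delta = (500000 × 0.75) / (0.0084 × (2 × 10¹¹)) = 0.0002232 m = 0.2232 mm
Ordering: 0.381 mm (case 1) > 0.3375 mm (case 2) > 0.2232 mm (case 4) > 0.01169 mm (case 3)
Final answer: 1, 2, 4, 3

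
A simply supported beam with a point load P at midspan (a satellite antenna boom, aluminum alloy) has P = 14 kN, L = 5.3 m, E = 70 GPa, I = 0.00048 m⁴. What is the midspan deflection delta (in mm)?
Model: a simply supported beam with a point load P at midspan, so delta = (P·L^3) / (48·E·I).
Convert to SI units:
  P = 14 kN = 14000 N
  E = 70 GPa = 7 × 10¹⁰ Pa
Substitute:
  delta = (14000 × 5.3^3) / (48 × (7 × 10¹⁰) × 0.00048)
  delta = 0.001292 m
Convert: delta = 0.001292 m = 1.292 mm
Final answer: delta = 1.292 mm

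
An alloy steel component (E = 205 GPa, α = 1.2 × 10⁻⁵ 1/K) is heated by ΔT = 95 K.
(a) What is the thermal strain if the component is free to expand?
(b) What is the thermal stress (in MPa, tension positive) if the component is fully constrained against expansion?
(a) Free thermal strain ε_th = α·ΔT = (1.2 × 10⁻⁵) × 95 = 0.00114
(b) Fully constrained, the expansion is suppressed, so σ = -E·α·ΔT. Convert E = 205 GPa = 2.05 × 10¹¹ Pa.
  σ = -(2.05 × 10¹¹) × (1.2 × 10⁻⁵) × 95 = -2.337 × 10⁸ Pa = -233.7 MPa (compressive)
Final answer: (a) ε_th = 0.00114, (b) σ = -233.7 MPa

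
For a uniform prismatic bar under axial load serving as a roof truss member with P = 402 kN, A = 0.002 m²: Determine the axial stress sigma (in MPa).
Model: a uniform prismatic bar under axial load, so sigma = P / A.
Convert to SI units:
  P = 402 kN = 402000 N
Substitute:
  sigma = 402000 / 0.002
  sigma = 2.01 × 10⁸ Pa
Convert: sigma = 2.01 × 10⁸ Pa = 201 MPa
Final answer: sigma = 201 MPa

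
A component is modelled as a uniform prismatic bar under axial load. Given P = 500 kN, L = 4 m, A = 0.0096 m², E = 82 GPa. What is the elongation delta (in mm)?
Model: a uniform prismatic bar under axial load, so delta = (P·L) / (A·E).
Convert to SI units:
  P = 500 kN = 500000 N
  E = 82 GPa = 8.2 × 10¹⁰ Pa
Substitute:
  delta = (500000 × 4) / (0.0096 × (8.2 × 10¹⁰))
  delta = 0.002541 m
Convert: delta = 0.002541 m = 2.541 mm
Final answer: delta = 2.541 mm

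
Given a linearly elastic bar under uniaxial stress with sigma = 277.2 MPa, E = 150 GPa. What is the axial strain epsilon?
Model: a linearly elastic bar under uniaxial stress, so epsilon = sigma / E.
Convert to SI units:
  sigma = 277.2 MPa = 2.772 × 10⁸ Pa
  E = 150 GPa = 1.5 × 10¹¹ Pa
Substitute:
  epsilon = (2.772 × 10⁸) / (1.5 × 10¹¹)
  epsilon = 0.001848
Final answer: epsilon = 0.001848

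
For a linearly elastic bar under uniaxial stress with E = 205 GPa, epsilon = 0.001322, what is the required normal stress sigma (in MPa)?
Model: a linearly elastic bar under uniaxial stress, so epsilon = sigma / E.
Solve for sigma: sigma = epsilon·E.
Convert to SI units:
  E = 205 GPa = 2.05 × 10¹¹ Pa
Substitute:
  sigma = 0.001322 × (2.05 × 10¹¹)
  sigma = 2.71 × 10⁸ Pa
Convert: sigma = 2.71 × 10⁸ Pa = 271 MPa
Final answer: sigma = 271 MPa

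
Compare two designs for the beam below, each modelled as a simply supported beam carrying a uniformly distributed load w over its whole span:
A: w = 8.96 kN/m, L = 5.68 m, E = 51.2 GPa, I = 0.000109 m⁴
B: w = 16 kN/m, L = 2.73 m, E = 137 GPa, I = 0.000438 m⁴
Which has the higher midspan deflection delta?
Model: a simply supported beam carrying a uniformly distributed load w over its whole span, so delta = (5·w·L^4) / (384·E·I) (SI units).
  A: delta = (5 × 8960 × 5.68^4) / (384 × (5.12 × 10¹⁰) × 0.000109) = 0.02176 m = 21.76 mm
  B: delta = (5 × 16000 × 2.73^4) / (384 × (1.37 × 10¹¹) × 0.000438) = 0.0001928 m = 0.1928 mm
21.76 mm > 0.1928 mm, so A is larger.
Final answer: A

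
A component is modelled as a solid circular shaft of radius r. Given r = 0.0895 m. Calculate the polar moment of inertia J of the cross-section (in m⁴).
Model: a solid circular shaft of radius r, so J = (π·r^4) / 2.
Substitute:
  J = (π × 0.0895^4) / 2
  J = 0.0001008 m⁴
Final answer: J = 0.0001008 m⁴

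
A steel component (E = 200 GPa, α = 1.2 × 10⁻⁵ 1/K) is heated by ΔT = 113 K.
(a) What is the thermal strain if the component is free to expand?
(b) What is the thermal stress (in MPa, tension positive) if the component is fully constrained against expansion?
(a) Free thermal strain ε_th = α·ΔT = (1.2 × 10⁻⁵) × 113 = 0.001356
(b) Fully constrained, the expansion is suppressed, so σ = -E·α·ΔT. Convert E = 200 GPa = 2 × 10¹¹ Pa.
  σ = -(2 × 10¹¹) × (1.2 × 10⁻⁵) × 113 = -2.712 × 10⁸ Pa = -271.2 MPa (compressive)
Final answer: (a) ε_th = 0.001356, (b) σ = -271.2 MPa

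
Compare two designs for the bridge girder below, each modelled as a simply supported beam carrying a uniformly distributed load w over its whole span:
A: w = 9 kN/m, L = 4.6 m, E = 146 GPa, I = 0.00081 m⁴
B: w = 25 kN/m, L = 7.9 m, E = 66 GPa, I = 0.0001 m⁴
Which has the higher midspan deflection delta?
Model: a simply supported beam carrying a uniformly distributed load w over its whole span, so delta = (5·w·L^4) / (384·E·I) (SI units).
  A: delta = (5 × 9000 × 4.6^4) / (384 × (1.46 × 10¹¹) × 0.00081) = 0.0004437 m = 0.4437 mm
  B: delta = (5 × 25000 × 7.9^4) / (384 × (6.6 × 10¹⁰) × 0.0001) = 0.1921 m = 192.1 mm
192.1 mm > 0.4437 mm, so B is larger.
Final answer: B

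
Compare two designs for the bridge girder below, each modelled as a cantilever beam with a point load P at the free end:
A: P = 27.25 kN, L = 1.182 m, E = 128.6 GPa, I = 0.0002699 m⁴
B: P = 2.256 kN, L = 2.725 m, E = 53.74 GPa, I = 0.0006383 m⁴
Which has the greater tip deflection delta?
Model: a cantilever beam with a point load P at the free end, so delta = (P·L^3) / (3·E·I) (SI units).
  A: delta = (27250 × 1.182^3) / (3 × (1.286 × 10¹¹) × 0.0002699) = 0.0004322 m = 0.4322 mm
  B: delta = (2256 × 2.725^3) / (3 × (5.374 × 10¹⁰) × 0.0006383) = 0.0004436 m = 0.4436 mm
0.4436 mm > 0.4322 mm, so B is larger.
Final answer: B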